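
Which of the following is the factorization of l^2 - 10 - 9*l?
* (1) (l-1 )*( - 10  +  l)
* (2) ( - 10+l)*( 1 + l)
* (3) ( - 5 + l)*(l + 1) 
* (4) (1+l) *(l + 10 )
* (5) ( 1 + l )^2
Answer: 2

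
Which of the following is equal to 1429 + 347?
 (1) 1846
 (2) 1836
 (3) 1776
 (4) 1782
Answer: 3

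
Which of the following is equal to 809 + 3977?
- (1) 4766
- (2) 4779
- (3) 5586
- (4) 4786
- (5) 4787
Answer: 4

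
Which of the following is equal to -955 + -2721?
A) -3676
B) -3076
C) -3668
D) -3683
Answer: A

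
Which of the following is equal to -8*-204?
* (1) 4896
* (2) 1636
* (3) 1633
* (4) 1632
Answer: 4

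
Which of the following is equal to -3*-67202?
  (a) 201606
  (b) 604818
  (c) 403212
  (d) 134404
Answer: a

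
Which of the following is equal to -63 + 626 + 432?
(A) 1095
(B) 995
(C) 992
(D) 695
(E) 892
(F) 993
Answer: B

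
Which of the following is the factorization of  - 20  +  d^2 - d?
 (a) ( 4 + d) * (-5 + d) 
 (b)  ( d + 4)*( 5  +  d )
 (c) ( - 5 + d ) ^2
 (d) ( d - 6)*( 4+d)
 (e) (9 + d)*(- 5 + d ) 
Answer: a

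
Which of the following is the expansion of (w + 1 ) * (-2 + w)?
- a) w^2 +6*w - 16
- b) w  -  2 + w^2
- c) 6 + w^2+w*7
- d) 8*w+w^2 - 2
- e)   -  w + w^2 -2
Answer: e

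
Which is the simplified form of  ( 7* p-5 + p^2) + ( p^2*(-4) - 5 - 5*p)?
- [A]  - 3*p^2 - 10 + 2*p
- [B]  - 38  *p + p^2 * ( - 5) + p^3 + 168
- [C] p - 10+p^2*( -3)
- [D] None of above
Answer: A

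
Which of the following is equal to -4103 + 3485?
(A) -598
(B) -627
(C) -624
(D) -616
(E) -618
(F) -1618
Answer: E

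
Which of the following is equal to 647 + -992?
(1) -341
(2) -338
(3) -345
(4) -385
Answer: 3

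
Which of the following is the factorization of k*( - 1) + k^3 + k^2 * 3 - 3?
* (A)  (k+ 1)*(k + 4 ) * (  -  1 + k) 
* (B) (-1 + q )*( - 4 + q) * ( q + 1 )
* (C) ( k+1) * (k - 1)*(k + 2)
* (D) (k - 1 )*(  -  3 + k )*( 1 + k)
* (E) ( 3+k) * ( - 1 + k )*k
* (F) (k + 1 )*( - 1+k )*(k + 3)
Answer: F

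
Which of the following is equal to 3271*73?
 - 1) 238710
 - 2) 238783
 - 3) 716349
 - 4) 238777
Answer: 2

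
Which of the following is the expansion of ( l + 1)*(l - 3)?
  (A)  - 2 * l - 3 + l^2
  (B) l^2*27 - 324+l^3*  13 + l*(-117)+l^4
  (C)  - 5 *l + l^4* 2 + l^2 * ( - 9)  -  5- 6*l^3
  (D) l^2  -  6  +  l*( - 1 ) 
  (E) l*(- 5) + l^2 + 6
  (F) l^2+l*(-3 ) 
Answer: A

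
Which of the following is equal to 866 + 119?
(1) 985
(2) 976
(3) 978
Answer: 1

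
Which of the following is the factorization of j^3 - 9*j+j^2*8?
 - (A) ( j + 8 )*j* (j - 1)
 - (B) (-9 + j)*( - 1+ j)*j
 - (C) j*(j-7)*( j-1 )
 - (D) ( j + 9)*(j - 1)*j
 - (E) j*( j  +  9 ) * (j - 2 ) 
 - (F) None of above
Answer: D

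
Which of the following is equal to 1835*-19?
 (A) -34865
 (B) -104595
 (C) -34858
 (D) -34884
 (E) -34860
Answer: A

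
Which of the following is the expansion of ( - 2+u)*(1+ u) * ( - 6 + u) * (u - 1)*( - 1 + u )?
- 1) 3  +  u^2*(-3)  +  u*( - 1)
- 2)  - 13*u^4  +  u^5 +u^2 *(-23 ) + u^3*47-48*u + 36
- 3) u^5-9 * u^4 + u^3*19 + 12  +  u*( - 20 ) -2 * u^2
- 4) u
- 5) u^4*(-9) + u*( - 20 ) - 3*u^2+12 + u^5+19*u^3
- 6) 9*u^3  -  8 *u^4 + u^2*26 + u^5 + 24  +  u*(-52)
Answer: 5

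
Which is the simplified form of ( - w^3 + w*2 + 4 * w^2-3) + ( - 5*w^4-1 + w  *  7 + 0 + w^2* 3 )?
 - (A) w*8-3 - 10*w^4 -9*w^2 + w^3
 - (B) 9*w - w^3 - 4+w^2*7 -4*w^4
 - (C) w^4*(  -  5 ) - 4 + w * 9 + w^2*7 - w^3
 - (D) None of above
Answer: C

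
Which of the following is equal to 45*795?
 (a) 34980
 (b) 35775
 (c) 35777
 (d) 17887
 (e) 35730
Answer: b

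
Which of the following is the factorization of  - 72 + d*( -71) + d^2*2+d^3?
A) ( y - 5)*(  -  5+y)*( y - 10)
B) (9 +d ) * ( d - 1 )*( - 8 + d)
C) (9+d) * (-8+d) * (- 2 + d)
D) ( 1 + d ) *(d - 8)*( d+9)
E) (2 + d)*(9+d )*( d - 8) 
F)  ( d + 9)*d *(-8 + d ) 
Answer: D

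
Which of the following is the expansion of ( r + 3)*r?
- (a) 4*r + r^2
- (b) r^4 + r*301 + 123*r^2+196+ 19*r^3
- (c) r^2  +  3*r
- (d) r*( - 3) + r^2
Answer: c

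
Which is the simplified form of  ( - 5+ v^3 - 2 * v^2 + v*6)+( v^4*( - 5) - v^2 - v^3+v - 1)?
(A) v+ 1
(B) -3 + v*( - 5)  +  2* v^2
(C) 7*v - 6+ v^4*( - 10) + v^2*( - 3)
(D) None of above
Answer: D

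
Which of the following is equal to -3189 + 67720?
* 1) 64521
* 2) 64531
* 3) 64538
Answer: 2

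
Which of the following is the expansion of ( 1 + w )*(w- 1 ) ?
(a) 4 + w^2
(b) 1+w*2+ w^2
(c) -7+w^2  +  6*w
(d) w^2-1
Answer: d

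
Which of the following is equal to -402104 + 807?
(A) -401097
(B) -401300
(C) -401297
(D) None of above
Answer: C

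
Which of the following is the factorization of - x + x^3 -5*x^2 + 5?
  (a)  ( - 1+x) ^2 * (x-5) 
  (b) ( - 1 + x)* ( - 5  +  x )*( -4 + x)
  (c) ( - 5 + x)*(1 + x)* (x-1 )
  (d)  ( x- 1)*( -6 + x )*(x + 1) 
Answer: c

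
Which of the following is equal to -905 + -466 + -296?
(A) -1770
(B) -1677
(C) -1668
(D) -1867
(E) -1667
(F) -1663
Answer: E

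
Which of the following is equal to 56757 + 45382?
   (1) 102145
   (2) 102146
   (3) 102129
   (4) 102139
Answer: 4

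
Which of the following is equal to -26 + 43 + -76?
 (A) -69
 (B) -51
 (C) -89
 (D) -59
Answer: D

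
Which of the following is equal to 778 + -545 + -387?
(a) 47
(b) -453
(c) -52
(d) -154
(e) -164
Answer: d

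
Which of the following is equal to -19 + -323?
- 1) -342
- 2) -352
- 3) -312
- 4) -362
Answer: 1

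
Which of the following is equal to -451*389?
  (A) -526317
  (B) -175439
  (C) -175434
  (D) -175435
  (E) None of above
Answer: B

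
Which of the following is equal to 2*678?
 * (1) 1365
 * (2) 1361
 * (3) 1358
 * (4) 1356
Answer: 4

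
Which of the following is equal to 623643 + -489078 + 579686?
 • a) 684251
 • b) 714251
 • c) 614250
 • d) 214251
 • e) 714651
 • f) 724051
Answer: b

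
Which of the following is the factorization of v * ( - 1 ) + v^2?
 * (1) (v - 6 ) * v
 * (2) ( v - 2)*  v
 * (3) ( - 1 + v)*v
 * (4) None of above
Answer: 3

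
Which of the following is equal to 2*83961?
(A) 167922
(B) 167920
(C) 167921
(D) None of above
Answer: A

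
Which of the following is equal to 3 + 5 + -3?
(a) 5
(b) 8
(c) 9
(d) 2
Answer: a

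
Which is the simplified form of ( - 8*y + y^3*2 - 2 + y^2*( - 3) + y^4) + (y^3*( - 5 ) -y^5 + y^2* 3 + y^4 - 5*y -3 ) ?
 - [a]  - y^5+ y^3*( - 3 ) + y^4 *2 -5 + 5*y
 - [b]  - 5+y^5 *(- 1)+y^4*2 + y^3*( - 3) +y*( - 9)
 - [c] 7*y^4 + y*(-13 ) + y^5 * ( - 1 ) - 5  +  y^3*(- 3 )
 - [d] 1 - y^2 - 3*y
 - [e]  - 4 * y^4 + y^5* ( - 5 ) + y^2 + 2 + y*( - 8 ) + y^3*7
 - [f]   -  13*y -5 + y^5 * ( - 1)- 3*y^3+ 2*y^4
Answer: f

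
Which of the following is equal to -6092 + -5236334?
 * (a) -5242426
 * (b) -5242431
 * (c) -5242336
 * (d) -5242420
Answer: a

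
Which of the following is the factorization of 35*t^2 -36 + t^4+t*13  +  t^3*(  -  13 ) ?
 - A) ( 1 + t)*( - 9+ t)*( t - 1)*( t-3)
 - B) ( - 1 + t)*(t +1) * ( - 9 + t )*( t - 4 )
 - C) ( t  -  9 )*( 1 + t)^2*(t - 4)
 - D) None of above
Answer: B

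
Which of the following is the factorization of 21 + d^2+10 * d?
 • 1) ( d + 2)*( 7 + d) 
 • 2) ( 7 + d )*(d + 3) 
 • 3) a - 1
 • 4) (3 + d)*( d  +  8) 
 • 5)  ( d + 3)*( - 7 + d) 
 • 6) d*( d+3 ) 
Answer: 2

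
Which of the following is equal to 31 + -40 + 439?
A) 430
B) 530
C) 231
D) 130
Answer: A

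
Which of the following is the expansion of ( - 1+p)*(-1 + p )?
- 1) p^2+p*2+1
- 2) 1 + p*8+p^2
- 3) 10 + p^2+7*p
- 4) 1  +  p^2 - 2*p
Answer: 4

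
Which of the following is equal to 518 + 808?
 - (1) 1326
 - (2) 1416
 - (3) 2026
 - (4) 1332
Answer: 1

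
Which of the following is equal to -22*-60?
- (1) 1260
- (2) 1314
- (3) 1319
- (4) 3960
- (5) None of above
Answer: 5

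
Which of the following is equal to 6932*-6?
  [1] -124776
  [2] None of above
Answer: 2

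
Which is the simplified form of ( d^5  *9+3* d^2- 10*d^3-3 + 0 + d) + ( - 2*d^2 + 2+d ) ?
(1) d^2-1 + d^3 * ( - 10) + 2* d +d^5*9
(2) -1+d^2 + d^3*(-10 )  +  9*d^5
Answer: 1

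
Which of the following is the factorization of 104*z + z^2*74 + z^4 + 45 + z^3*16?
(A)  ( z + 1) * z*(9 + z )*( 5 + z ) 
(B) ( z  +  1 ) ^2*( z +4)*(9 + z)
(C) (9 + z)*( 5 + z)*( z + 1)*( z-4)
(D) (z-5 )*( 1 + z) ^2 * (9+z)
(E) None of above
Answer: E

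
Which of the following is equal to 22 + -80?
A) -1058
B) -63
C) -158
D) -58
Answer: D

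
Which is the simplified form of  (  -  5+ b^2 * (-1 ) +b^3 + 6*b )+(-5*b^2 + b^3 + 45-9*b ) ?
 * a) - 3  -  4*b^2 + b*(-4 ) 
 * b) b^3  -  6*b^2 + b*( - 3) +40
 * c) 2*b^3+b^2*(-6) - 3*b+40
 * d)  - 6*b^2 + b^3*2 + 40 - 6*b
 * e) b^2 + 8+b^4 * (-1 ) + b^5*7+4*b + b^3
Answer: c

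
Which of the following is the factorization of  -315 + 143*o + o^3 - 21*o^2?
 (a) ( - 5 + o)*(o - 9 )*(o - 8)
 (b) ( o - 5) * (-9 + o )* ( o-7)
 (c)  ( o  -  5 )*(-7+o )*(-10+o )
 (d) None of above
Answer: b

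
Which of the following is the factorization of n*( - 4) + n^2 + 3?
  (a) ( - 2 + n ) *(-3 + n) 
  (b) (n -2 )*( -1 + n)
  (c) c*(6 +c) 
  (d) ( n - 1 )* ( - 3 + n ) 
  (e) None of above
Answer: d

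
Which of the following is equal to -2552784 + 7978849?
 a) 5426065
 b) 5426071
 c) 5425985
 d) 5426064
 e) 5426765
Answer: a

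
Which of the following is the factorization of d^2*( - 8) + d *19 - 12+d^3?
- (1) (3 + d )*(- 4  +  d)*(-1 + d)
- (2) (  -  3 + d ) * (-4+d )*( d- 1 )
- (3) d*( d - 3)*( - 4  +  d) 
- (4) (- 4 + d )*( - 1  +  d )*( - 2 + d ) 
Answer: 2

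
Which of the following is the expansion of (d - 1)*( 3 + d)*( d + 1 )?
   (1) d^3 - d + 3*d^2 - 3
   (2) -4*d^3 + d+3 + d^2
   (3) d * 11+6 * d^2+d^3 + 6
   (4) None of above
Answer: 1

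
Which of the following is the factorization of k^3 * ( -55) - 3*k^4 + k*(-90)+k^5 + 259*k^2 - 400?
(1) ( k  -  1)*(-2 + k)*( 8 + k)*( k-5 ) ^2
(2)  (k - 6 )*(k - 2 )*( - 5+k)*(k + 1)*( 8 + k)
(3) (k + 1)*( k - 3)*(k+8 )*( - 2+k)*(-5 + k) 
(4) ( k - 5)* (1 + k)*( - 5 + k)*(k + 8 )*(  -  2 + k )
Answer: 4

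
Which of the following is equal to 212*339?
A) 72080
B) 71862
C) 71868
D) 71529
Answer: C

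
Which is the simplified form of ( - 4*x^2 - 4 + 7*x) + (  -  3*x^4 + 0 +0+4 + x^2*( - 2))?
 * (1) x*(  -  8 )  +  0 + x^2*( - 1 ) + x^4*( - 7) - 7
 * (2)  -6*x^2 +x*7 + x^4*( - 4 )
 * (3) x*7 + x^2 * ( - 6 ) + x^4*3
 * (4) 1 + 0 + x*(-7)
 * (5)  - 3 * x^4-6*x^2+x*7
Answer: 5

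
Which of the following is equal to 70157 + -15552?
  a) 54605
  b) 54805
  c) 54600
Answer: a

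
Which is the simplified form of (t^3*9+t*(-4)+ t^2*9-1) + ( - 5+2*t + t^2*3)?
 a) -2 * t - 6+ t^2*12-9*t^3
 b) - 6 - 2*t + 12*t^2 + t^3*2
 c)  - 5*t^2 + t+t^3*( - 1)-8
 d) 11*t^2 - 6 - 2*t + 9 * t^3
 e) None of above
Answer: e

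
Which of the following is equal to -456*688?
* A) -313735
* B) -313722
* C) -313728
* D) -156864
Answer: C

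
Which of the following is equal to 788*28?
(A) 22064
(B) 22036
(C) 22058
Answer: A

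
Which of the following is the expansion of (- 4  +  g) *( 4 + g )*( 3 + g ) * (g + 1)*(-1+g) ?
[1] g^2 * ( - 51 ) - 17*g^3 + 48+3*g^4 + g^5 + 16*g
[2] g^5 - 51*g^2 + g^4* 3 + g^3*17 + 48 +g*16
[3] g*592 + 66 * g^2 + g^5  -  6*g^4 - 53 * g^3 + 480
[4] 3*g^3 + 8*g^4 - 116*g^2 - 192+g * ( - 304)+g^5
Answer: 1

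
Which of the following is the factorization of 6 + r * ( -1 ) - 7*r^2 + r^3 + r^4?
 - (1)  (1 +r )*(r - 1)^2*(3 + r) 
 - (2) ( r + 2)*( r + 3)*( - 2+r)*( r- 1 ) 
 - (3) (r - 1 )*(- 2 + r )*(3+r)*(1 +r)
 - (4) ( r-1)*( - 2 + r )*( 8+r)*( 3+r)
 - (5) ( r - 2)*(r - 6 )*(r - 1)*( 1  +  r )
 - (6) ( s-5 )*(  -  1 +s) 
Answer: 3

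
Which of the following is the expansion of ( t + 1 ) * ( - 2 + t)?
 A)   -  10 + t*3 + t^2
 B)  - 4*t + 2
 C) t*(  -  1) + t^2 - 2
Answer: C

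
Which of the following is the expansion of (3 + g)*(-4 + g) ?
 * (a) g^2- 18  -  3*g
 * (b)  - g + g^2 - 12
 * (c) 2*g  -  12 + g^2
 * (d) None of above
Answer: b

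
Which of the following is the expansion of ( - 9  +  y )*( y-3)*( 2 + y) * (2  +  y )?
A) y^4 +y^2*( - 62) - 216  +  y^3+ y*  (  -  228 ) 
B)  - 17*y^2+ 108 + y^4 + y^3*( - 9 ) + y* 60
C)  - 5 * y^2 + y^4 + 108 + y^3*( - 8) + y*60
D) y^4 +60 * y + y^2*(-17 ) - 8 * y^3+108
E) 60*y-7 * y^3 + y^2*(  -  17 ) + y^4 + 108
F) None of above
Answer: D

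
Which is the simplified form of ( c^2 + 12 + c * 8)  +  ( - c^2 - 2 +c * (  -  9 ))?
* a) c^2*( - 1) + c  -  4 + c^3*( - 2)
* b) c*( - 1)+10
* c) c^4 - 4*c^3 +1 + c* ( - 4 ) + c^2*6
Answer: b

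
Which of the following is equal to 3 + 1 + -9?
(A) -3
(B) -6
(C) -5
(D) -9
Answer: C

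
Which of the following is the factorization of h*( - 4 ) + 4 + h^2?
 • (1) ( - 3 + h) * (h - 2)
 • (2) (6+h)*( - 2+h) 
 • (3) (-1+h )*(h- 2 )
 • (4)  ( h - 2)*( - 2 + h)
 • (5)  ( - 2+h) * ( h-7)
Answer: 4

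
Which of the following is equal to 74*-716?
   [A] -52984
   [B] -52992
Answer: A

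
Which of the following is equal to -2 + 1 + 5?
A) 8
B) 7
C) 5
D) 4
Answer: D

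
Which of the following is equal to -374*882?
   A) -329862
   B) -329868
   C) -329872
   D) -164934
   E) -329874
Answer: B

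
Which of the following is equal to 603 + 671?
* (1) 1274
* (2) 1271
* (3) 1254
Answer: 1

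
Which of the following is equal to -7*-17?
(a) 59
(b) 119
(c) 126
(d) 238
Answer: b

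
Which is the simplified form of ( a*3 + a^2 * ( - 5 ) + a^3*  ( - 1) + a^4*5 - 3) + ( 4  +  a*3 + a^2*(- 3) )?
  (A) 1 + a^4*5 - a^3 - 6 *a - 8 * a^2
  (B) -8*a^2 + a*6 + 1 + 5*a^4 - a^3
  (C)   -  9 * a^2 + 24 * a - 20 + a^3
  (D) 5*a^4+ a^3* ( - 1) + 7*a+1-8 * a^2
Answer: B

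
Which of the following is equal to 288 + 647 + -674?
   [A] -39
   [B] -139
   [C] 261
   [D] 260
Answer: C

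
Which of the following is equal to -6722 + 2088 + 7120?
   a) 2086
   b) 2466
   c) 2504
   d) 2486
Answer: d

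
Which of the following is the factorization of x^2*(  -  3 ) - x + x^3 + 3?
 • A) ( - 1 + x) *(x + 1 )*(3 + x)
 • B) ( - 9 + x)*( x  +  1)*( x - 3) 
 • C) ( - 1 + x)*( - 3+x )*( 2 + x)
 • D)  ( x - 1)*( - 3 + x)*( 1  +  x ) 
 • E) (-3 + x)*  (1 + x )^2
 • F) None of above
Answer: D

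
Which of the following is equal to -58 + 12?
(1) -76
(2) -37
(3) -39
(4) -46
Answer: 4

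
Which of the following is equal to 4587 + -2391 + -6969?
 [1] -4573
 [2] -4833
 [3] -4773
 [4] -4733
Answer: 3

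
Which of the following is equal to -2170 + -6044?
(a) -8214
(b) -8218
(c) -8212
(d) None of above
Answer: a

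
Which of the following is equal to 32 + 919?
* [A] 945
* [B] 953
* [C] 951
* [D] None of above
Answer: C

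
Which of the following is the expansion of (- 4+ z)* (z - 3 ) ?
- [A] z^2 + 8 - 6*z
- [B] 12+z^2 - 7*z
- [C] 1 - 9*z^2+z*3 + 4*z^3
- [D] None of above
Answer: B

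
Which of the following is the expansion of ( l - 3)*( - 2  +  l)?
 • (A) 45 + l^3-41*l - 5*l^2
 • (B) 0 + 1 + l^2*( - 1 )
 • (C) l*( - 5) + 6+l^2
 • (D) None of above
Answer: C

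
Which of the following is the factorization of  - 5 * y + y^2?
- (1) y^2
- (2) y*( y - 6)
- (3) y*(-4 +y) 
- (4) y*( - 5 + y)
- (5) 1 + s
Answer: 4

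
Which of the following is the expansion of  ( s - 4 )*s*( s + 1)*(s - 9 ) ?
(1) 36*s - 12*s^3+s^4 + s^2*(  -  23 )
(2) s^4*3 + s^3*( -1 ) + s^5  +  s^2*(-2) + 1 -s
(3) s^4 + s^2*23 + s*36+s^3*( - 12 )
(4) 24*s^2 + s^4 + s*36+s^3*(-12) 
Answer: 3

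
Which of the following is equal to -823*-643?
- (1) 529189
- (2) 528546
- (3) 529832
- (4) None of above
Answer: 1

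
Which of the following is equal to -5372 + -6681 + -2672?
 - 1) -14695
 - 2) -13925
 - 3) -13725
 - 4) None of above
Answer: 4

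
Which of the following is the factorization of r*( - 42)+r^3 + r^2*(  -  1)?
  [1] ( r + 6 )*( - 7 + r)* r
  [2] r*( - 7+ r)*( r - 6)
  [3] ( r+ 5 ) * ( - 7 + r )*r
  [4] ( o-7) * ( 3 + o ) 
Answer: 1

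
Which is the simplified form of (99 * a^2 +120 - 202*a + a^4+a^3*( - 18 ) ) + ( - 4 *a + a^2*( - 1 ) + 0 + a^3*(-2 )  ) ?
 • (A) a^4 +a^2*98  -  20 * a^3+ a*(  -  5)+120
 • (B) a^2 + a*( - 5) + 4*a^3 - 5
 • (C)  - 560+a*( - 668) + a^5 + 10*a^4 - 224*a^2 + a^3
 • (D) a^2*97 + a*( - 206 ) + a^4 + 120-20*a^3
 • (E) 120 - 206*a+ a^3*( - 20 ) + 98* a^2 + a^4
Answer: E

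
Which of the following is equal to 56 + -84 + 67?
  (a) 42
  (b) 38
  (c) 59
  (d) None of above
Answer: d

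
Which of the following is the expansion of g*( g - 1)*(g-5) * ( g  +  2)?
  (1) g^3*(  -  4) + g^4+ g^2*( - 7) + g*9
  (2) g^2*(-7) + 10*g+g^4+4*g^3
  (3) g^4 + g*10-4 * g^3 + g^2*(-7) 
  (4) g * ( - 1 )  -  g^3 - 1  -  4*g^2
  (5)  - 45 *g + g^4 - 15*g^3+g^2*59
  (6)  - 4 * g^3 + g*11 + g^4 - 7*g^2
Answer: 3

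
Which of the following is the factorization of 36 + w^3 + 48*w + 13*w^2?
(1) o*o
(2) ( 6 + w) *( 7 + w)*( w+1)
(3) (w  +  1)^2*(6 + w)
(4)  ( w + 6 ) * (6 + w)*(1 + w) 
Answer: 4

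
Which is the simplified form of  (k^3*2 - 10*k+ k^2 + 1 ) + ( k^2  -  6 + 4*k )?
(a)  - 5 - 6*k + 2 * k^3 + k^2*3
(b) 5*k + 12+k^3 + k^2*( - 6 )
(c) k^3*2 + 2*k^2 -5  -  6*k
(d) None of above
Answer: c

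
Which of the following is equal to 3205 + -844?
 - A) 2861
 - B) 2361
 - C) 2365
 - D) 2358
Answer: B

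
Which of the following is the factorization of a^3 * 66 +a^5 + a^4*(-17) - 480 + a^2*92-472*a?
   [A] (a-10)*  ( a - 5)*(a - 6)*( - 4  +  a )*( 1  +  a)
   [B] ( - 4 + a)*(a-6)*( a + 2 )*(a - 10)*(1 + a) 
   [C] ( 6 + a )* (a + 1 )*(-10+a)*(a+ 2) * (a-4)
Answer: B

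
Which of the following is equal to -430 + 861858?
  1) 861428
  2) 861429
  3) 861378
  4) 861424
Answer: 1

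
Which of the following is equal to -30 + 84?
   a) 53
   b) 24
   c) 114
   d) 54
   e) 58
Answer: d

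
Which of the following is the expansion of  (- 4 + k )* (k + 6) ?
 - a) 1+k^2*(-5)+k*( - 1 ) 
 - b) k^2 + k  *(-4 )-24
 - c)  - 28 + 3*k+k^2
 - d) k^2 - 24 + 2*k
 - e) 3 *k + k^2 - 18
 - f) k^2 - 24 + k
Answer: d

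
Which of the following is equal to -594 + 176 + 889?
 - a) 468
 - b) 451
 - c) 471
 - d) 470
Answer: c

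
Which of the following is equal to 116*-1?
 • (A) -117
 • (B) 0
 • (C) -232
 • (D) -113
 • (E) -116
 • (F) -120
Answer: E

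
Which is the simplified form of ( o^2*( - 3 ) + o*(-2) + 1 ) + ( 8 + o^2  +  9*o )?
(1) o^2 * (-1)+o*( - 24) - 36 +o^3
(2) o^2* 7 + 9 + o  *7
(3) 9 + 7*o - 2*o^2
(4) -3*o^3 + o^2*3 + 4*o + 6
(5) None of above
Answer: 3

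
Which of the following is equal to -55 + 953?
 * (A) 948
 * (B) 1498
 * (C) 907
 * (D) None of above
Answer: D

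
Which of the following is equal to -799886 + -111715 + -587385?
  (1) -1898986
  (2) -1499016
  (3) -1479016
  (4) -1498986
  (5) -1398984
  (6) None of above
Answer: 4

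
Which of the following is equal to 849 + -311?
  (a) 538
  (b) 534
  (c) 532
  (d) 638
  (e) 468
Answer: a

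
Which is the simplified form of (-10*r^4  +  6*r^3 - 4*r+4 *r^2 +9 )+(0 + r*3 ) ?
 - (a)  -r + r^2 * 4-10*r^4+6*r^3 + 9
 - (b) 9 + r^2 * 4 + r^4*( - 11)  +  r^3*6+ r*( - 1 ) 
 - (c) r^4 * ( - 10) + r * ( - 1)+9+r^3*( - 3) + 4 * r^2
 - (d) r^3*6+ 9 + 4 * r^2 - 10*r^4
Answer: a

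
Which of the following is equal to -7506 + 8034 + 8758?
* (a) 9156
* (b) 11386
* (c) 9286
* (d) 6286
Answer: c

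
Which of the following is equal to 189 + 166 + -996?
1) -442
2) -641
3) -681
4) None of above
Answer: 2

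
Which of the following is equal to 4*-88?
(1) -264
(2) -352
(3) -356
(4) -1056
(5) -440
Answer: 2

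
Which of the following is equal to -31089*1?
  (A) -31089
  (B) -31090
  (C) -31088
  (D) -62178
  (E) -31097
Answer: A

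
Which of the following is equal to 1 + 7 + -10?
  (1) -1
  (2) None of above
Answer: 2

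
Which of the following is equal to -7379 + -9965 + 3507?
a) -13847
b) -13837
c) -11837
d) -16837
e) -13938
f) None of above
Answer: b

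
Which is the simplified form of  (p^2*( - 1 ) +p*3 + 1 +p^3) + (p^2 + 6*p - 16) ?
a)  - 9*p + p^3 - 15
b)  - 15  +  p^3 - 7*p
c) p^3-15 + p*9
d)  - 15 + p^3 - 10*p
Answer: c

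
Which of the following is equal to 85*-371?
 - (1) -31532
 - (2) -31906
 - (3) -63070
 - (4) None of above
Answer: 4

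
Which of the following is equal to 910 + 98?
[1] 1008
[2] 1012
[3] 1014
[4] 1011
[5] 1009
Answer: 1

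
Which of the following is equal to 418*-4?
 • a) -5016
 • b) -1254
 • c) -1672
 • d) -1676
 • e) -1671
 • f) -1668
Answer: c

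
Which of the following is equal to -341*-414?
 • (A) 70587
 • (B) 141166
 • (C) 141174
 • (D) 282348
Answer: C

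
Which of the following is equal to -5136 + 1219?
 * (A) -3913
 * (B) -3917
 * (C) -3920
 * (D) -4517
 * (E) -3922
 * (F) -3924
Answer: B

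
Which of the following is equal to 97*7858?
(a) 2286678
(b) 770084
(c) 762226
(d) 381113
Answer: c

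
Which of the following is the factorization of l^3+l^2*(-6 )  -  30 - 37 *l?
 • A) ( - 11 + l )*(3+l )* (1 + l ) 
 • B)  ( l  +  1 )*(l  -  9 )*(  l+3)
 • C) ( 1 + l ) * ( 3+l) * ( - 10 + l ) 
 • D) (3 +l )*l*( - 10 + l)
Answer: C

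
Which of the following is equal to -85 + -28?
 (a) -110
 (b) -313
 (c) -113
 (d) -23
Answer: c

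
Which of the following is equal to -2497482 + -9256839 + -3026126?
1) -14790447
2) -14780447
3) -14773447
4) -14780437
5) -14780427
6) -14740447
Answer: 2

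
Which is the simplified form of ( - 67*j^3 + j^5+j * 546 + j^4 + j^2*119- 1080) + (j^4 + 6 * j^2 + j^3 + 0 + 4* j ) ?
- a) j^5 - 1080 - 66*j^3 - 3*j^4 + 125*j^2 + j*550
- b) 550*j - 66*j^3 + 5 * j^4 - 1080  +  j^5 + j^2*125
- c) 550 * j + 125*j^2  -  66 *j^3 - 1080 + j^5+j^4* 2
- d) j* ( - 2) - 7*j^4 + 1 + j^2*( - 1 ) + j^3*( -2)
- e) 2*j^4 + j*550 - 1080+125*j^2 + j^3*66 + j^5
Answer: c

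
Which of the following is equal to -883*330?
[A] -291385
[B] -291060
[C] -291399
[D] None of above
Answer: D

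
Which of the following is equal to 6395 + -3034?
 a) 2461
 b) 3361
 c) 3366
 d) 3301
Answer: b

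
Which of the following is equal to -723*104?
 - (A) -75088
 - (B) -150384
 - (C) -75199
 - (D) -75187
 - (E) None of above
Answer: E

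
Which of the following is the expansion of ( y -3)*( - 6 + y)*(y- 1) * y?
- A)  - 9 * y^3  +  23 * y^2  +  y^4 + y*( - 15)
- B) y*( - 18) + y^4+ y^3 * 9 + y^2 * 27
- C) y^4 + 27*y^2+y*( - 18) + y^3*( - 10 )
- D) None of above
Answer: C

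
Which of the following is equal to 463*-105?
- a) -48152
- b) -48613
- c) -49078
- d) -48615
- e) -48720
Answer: d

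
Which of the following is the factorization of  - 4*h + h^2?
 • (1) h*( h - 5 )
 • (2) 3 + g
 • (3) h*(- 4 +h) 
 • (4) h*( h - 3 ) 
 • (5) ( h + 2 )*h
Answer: 3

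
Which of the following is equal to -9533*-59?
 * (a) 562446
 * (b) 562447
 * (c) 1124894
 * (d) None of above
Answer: b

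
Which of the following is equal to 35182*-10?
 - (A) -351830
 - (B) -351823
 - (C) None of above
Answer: C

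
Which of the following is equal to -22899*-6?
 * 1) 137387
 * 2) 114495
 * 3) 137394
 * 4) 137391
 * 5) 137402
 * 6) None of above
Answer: 3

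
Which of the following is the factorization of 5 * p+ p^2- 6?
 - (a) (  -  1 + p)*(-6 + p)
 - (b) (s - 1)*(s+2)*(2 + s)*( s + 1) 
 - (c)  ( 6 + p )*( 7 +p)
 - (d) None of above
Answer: d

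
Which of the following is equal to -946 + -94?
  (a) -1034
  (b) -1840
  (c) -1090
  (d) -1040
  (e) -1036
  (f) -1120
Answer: d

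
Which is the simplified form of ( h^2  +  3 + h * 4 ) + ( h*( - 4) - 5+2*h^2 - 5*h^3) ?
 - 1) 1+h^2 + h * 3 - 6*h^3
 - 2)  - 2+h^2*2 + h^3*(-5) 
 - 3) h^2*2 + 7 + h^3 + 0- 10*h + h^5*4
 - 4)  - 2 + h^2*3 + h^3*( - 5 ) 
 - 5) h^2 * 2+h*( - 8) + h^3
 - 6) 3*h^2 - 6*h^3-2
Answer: 4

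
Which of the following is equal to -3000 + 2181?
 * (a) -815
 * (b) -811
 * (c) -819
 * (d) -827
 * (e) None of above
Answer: c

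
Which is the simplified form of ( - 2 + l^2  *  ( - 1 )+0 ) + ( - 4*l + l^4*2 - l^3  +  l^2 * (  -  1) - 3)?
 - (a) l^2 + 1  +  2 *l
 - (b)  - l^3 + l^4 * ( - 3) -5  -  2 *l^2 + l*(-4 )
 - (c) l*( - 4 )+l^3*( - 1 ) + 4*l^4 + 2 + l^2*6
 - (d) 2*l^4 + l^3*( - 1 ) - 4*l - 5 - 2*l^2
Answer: d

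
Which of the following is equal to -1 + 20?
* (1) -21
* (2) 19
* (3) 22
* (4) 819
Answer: 2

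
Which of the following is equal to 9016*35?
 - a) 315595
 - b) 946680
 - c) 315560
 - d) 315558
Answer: c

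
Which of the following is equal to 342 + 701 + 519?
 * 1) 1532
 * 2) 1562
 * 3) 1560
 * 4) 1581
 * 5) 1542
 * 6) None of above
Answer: 2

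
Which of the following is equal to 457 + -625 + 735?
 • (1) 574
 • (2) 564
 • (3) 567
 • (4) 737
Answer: 3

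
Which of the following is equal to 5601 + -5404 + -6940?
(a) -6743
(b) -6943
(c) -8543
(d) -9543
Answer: a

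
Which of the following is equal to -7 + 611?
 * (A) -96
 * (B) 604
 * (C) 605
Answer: B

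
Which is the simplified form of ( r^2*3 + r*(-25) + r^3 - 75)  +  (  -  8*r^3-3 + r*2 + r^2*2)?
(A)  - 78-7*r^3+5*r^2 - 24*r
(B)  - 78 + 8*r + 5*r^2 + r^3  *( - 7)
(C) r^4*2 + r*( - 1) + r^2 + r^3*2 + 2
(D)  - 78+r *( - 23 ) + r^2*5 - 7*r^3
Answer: D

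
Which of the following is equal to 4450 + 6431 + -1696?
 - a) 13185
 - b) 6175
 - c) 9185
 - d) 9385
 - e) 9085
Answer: c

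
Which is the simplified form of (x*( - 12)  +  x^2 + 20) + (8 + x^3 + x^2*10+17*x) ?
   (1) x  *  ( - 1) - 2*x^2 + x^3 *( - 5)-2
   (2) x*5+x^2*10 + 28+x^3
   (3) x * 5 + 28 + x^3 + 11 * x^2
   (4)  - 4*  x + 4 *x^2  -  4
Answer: 3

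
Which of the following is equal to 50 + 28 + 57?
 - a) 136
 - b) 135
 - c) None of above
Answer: b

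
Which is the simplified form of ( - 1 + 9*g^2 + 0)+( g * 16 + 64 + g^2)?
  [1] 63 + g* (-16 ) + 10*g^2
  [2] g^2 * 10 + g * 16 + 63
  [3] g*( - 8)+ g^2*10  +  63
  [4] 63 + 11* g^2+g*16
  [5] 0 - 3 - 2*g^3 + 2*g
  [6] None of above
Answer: 2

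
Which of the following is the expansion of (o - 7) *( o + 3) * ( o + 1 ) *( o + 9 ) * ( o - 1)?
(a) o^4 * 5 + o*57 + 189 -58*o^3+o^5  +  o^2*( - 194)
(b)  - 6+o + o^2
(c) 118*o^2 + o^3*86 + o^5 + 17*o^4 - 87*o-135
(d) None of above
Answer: a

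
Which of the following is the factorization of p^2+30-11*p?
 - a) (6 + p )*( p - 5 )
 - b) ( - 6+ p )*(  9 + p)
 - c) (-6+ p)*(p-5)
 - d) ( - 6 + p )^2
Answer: c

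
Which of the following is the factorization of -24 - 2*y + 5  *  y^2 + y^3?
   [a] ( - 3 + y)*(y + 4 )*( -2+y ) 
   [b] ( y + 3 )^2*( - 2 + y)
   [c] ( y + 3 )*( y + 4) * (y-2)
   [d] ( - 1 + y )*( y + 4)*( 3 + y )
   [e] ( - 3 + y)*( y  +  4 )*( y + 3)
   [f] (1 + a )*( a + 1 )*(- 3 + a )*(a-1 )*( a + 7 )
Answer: c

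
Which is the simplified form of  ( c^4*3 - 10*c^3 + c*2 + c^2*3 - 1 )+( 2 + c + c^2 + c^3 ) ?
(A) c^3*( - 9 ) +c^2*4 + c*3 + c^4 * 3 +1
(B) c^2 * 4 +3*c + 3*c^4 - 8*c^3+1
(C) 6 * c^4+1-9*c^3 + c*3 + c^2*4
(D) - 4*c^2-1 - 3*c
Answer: A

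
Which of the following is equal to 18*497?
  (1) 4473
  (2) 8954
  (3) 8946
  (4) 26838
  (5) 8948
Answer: 3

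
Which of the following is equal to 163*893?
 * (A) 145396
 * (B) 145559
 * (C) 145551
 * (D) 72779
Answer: B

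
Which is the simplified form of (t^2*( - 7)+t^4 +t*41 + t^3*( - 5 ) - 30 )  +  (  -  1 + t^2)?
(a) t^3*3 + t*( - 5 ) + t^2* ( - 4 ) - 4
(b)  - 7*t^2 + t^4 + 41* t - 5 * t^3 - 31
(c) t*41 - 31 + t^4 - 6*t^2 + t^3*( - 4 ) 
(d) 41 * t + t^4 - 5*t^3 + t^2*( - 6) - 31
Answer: d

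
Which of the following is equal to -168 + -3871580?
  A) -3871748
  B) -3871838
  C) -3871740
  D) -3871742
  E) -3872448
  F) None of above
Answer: A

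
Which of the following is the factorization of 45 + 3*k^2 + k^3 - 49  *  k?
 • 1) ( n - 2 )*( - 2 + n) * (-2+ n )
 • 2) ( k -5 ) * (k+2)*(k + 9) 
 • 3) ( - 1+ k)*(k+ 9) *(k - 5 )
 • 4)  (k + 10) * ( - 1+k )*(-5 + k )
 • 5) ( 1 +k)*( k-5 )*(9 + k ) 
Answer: 3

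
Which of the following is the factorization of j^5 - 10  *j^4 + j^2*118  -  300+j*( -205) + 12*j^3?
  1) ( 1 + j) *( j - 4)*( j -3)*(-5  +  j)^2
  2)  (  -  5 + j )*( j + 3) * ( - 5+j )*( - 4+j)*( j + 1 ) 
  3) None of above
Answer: 2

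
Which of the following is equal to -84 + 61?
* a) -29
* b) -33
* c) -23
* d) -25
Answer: c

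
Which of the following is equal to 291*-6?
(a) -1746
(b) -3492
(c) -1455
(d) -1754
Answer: a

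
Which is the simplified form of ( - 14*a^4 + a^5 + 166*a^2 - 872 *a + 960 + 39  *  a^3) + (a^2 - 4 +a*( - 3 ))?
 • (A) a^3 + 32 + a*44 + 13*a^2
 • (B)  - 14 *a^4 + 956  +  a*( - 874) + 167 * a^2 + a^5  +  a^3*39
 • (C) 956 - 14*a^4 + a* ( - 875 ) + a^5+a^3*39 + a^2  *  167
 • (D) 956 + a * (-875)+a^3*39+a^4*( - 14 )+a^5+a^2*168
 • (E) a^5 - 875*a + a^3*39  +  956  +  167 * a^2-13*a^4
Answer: C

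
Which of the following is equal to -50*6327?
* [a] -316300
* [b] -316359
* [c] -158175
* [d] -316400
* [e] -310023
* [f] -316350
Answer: f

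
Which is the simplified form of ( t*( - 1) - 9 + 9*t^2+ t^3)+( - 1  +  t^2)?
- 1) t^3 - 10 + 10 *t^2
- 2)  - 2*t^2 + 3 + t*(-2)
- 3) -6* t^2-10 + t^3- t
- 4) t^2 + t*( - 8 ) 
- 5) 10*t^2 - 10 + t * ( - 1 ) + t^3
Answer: 5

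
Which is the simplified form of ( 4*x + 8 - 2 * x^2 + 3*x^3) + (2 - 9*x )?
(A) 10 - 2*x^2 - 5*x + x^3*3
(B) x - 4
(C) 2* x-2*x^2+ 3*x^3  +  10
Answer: A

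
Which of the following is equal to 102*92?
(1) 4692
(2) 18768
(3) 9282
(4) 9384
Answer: 4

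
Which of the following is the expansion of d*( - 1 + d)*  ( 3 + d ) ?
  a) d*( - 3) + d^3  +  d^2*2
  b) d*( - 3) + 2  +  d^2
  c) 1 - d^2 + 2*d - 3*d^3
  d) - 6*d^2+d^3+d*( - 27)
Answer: a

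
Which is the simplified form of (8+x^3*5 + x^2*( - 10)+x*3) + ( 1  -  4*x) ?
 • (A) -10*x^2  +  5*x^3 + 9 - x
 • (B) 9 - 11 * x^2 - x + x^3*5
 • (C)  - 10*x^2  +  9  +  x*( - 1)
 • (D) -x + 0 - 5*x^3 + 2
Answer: A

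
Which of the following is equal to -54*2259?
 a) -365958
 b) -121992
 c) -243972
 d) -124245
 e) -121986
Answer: e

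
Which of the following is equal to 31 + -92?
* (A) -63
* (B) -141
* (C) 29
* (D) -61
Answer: D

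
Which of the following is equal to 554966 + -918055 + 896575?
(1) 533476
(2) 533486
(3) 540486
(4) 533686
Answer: 2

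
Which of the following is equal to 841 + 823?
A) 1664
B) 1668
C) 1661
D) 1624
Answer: A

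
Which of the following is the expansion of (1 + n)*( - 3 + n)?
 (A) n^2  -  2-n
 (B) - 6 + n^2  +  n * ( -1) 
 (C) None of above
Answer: C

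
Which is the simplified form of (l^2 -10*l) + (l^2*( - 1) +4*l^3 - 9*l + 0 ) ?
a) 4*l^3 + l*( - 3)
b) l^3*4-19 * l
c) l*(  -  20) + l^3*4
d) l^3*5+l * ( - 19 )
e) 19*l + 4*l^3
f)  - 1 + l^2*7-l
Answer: b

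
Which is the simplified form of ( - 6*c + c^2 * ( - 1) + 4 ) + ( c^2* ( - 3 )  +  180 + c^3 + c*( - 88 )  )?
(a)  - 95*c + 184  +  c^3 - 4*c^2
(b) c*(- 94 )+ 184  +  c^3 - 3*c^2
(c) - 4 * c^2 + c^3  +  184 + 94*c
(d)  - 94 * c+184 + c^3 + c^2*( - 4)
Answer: d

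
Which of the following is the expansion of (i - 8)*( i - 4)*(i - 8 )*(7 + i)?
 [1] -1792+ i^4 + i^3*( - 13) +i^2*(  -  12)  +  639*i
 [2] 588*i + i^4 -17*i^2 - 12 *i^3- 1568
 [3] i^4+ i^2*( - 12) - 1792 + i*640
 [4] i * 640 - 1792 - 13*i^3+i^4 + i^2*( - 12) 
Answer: 4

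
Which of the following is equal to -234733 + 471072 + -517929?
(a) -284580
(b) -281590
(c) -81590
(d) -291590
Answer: b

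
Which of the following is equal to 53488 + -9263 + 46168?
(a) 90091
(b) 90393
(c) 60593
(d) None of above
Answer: b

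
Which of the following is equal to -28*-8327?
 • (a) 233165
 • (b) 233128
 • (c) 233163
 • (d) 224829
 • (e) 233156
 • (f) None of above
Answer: e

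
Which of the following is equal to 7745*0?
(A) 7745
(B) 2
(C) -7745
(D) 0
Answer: D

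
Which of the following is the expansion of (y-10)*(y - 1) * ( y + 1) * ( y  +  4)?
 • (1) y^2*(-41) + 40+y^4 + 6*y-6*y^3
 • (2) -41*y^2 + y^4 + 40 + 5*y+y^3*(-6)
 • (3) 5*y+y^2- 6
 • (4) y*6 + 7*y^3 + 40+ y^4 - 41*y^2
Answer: 1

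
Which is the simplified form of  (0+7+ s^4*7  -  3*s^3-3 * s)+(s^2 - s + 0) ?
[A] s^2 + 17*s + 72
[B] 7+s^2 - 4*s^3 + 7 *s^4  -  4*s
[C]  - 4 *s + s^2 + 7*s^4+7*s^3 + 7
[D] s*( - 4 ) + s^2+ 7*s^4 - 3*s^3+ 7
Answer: D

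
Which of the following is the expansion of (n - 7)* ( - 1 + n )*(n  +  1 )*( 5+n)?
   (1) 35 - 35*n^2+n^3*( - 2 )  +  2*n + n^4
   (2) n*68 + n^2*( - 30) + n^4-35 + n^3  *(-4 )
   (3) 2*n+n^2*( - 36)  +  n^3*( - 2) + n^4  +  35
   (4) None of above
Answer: 3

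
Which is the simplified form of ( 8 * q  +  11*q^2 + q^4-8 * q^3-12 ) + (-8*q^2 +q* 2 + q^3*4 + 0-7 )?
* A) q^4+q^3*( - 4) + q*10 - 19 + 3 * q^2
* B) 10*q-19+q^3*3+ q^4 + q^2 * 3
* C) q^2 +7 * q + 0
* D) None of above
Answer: A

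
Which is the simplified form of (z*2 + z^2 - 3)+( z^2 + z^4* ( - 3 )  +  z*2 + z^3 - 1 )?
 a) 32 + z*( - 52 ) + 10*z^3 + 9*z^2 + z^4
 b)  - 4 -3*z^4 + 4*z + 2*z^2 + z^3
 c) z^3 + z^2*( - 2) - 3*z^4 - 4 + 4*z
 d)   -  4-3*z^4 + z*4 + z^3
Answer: b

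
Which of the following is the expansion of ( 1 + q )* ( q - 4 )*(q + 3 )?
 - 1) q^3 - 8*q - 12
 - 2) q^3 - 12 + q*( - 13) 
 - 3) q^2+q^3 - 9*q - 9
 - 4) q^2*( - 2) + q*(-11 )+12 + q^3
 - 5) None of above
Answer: 2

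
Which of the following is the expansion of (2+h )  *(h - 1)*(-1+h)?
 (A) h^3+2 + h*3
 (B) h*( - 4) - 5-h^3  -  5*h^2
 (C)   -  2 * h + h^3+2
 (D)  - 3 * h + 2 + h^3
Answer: D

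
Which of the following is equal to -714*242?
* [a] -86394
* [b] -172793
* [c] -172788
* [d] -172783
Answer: c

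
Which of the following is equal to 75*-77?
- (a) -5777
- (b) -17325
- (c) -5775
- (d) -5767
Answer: c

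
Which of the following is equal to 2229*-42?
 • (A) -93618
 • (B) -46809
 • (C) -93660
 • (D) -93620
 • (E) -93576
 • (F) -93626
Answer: A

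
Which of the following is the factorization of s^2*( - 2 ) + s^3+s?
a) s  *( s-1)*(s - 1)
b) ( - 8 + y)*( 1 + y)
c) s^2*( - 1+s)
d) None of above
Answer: a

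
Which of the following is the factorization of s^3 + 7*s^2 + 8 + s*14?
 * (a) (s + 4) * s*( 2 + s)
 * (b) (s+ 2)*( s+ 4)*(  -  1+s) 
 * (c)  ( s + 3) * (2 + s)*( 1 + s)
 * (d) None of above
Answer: d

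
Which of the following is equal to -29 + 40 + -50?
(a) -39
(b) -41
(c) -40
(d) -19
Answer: a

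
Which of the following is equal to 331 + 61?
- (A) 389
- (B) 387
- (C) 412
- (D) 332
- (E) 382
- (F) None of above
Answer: F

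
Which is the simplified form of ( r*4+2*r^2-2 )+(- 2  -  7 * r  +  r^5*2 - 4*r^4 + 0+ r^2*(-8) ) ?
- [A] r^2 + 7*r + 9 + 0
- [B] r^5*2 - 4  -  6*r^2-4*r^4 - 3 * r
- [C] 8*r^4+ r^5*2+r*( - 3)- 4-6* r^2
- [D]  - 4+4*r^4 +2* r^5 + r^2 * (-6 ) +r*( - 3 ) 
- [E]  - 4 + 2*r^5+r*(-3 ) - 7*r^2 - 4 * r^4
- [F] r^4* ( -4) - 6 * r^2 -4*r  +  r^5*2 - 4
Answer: B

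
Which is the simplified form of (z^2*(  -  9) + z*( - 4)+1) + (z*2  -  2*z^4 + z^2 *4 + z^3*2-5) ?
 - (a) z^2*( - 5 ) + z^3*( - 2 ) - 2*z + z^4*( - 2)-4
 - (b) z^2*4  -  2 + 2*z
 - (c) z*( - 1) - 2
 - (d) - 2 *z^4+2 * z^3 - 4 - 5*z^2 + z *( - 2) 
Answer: d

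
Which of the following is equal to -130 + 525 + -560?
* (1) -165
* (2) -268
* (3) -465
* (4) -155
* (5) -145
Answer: 1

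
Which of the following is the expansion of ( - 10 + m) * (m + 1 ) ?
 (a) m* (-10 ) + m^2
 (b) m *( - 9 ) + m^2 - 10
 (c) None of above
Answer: b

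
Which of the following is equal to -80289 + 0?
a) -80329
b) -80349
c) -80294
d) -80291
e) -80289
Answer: e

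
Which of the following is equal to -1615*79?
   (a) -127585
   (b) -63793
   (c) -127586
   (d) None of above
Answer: a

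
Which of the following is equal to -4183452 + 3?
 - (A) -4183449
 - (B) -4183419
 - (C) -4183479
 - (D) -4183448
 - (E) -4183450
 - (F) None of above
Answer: A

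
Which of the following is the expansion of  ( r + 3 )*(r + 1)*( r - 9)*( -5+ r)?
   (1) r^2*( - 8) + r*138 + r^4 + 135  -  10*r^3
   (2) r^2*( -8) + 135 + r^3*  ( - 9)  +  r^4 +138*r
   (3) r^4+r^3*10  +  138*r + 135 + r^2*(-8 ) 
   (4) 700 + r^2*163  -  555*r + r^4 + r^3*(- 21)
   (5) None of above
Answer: 1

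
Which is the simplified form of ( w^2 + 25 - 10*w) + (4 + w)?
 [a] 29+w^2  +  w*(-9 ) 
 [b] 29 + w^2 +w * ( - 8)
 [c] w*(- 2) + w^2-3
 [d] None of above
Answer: a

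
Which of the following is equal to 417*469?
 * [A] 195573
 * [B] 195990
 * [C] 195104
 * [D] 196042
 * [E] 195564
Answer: A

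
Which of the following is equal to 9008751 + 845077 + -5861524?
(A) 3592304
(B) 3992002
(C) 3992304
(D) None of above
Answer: C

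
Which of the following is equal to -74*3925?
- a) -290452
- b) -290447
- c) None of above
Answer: c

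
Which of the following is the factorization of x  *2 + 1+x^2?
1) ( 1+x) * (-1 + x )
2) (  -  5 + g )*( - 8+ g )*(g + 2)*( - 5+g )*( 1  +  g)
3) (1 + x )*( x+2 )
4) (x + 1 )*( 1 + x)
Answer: 4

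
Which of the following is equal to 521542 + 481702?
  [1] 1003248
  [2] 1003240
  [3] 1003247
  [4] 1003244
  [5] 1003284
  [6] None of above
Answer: 4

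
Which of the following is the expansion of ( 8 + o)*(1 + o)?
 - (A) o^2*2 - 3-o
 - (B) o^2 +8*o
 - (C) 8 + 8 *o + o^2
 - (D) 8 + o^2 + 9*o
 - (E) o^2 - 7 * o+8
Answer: D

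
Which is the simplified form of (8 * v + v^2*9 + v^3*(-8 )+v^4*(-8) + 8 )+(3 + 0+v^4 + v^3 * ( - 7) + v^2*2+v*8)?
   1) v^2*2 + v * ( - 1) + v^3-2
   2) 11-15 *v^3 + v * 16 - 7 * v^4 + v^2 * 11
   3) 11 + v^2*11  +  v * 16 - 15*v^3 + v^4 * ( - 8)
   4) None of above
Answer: 2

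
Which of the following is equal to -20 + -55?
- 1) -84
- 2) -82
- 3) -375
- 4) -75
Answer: 4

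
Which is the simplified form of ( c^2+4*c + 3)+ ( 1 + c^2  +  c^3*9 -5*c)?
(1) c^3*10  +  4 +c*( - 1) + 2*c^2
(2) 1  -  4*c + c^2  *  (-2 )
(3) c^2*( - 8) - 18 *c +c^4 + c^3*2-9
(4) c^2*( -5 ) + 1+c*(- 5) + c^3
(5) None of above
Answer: 5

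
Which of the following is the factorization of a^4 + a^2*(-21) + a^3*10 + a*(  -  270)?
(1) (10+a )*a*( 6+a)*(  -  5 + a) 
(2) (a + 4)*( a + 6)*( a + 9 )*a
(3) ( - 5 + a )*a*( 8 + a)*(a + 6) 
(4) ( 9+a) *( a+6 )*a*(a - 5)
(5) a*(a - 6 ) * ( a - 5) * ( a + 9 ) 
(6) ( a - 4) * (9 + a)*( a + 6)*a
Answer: 4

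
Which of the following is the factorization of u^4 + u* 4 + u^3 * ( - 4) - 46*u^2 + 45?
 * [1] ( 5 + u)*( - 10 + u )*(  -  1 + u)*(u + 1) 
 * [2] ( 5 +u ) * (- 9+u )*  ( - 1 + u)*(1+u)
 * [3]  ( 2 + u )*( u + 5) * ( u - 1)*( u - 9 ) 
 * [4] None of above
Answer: 2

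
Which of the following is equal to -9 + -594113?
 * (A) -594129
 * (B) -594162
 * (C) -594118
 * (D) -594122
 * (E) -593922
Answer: D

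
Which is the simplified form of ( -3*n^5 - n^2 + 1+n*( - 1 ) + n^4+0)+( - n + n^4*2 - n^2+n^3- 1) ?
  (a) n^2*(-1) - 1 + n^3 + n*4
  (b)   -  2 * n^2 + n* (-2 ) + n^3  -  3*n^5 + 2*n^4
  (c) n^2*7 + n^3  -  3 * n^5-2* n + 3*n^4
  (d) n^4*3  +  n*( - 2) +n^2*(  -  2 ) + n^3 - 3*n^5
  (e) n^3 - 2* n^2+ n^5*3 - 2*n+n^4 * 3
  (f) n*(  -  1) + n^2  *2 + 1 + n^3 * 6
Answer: d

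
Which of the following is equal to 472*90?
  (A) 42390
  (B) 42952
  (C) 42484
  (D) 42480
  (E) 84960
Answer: D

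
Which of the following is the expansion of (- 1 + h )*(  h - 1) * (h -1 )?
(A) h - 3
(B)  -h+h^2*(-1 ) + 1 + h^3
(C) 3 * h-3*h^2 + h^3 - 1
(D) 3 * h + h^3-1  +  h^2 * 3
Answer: C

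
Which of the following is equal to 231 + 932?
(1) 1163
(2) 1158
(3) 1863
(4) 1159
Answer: 1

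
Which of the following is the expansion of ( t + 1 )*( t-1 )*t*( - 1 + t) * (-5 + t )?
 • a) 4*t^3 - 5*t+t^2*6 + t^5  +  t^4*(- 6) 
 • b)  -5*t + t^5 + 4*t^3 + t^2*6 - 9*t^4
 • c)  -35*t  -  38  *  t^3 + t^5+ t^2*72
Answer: a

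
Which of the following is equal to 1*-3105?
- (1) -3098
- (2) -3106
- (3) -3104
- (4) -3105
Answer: 4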